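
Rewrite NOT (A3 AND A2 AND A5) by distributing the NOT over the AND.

NOT A3 OR NOT A2 OR NOT A5
De Morgan's: NOT(AND of terms) = OR of negations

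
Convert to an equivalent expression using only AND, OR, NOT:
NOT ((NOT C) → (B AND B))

(NOT C) AND NOT (B AND B)
(Negated implication: NOT(A → B) = A AND NOT B)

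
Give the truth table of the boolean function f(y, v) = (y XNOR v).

y | v | Output
--------------
0 | 0 | 1
0 | 1 | 0
1 | 0 | 0
1 | 1 | 1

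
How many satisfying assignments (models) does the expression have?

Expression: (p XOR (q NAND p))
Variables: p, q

Satisfying assignments: (0,0), (0,1), (1,1)
Count: 3 out of 4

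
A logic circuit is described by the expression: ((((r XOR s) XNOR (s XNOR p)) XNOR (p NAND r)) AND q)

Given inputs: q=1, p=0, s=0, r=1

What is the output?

Substituting: ((((1 XOR 0) XNOR (0 XNOR 0)) XNOR (0 NAND 1)) AND 1)
= 1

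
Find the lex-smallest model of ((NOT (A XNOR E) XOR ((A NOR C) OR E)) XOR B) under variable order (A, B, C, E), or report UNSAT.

A=0, B=0, C=0, E=0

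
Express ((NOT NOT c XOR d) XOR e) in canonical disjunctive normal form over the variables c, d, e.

(NOT c AND NOT d AND e) OR (NOT c AND d AND NOT e) OR (c AND NOT d AND NOT e) OR (c AND d AND e)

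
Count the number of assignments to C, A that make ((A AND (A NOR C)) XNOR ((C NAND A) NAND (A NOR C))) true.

Satisfying assignments: (0,0)
Count: 1 out of 4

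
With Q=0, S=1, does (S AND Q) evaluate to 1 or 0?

Substituting: (1 AND 0)
= 0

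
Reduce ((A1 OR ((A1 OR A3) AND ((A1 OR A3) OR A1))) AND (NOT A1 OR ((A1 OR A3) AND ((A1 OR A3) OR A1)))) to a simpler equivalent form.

By distribution ((E OR v) AND (E OR NOT v) = E) then absorption (E AND (E OR v) = E):
= (A1 OR A3)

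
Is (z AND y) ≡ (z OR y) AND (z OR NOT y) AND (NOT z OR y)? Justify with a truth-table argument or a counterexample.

Yes, they are equivalent — the two output columns agree on all 4 assignments:
z | y | Expression 1 | Expression 2
-----------------------------------
0 | 0 | 0 | 0
0 | 1 | 0 | 0
1 | 0 | 0 | 0
1 | 1 | 1 | 1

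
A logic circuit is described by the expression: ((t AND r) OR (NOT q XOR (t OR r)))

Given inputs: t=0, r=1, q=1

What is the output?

Substituting: ((0 AND 1) OR (NOT 1 XOR (0 OR 1)))
= 1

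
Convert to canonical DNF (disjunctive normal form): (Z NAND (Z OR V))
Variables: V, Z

(NOT V AND NOT Z) OR (V AND NOT Z)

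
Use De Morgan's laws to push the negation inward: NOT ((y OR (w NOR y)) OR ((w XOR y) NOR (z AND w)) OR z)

NOT (y OR (w NOR y)) AND NOT ((w XOR y) NOR (z AND w)) AND NOT z
De Morgan's: NOT(OR of terms) = AND of negations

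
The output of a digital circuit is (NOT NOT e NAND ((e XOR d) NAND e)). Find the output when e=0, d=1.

Substituting: (NOT NOT 0 NAND ((0 XOR 1) NAND 0))
= 1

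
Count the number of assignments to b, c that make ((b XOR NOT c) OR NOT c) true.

Satisfying assignments: (0,0), (1,0), (1,1)
Count: 3 out of 4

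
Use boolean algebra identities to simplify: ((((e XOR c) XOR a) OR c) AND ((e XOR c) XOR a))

By absorption (E AND (E OR v) = E):
= ((e XOR c) XOR a)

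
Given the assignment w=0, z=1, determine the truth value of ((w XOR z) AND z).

Substituting: ((0 XOR 1) AND 1)
= 1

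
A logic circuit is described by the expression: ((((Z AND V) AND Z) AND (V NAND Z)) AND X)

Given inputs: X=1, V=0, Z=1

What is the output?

Substituting: ((((1 AND 0) AND 1) AND (0 NAND 1)) AND 1)
= 0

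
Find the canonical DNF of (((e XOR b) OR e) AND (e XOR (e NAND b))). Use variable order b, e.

(b AND NOT e) OR (b AND e)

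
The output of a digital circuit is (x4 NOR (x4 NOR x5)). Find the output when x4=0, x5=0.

Substituting: (0 NOR (0 NOR 0))
= 0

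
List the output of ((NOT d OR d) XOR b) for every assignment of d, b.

d | b | Output
--------------
0 | 0 | 1
0 | 1 | 0
1 | 0 | 1
1 | 1 | 0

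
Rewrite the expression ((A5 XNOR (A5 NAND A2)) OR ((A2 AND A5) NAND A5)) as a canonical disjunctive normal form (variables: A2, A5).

(NOT A2 AND NOT A5) OR (NOT A2 AND A5) OR (A2 AND NOT A5)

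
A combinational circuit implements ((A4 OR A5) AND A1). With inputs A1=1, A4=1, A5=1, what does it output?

Substituting: ((1 OR 1) AND 1)
= 1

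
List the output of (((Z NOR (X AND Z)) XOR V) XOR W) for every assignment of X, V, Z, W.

X | V | Z | W | Output
----------------------
0 | 0 | 0 | 0 | 1
0 | 0 | 0 | 1 | 0
0 | 0 | 1 | 0 | 0
0 | 0 | 1 | 1 | 1
0 | 1 | 0 | 0 | 0
0 | 1 | 0 | 1 | 1
0 | 1 | 1 | 0 | 1
0 | 1 | 1 | 1 | 0
1 | 0 | 0 | 0 | 1
1 | 0 | 0 | 1 | 0
1 | 0 | 1 | 0 | 0
1 | 0 | 1 | 1 | 1
1 | 1 | 0 | 0 | 0
1 | 1 | 0 | 1 | 1
1 | 1 | 1 | 0 | 1
1 | 1 | 1 | 1 | 0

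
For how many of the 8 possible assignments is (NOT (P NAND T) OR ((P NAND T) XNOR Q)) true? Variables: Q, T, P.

Satisfying assignments: (0,1,1), (1,0,0), (1,0,1), (1,1,0), (1,1,1)
Count: 5 out of 8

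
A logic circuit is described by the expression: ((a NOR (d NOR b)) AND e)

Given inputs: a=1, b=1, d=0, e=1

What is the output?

Substituting: ((1 NOR (0 NOR 1)) AND 1)
= 0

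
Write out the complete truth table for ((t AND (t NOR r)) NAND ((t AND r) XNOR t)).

t | r | Output
--------------
0 | 0 | 1
0 | 1 | 1
1 | 0 | 1
1 | 1 | 1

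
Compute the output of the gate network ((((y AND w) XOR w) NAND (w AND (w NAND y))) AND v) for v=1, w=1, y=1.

Substituting: ((((1 AND 1) XOR 1) NAND (1 AND (1 NAND 1))) AND 1)
= 1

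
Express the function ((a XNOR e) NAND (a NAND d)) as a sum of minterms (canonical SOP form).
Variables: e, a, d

Σm(2, 3, 4, 5, 7) = (NOT e AND a AND NOT d) OR (NOT e AND a AND d) OR (e AND NOT a AND NOT d) OR (e AND NOT a AND d) OR (e AND a AND d)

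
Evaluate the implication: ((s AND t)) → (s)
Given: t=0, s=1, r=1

Antecedent ((s AND t)) = 0; consequent (s) = 1.
0 → 1 = 1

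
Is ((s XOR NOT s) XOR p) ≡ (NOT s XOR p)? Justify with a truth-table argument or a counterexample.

No. Counterexample: with s=1, p=0, Expression 1 = 1 but Expression 2 = 0.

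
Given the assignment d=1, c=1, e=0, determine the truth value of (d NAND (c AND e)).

Substituting: (1 NAND (1 AND 0))
= 1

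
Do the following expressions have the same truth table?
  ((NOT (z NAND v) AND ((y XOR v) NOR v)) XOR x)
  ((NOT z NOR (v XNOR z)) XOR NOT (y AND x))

No. Counterexample: with z=0, v=0, y=0, x=0, Expression 1 = 0 but Expression 2 = 1.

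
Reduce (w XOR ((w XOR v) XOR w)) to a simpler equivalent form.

By XOR self-cancellation ((E XOR v) XOR v = E):
= (w XOR v)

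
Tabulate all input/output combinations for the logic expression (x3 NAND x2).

x2 | x3 | Output
----------------
0 | 0 | 1
0 | 1 | 1
1 | 0 | 1
1 | 1 | 0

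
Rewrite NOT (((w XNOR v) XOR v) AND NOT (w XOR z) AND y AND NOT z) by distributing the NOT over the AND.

NOT ((w XNOR v) XOR v) OR (w XOR z) OR NOT y OR z
De Morgan's: NOT(AND of terms) = OR of negations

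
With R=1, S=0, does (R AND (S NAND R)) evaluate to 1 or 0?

Substituting: (1 AND (0 NAND 1))
= 1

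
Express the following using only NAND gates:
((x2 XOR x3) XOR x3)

((((x2 NAND (x2 NAND x3)) NAND (x3 NAND (x2 NAND x3))) NAND (((x2 NAND (x2 NAND x3)) NAND (x3 NAND (x2 NAND x3))) NAND x3)) NAND (x3 NAND (((x2 NAND (x2 NAND x3)) NAND (x3 NAND (x2 NAND x3))) NAND x3)))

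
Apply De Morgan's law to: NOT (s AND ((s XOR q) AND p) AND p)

NOT s OR NOT ((s XOR q) AND p) OR NOT p
De Morgan's: NOT(AND of terms) = OR of negations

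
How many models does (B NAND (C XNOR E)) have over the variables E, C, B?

Satisfying assignments: (0,0,0), (0,1,0), (0,1,1), (1,0,0), (1,0,1), (1,1,0)
Count: 6 out of 8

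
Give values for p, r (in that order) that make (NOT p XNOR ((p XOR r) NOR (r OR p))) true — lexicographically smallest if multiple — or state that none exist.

p=0, r=0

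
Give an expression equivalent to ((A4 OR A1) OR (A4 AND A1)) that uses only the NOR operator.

((((A4 NOR A1) NOR (A4 NOR A1)) NOR ((A4 NOR A4) NOR (A1 NOR A1))) NOR (((A4 NOR A1) NOR (A4 NOR A1)) NOR ((A4 NOR A4) NOR (A1 NOR A1))))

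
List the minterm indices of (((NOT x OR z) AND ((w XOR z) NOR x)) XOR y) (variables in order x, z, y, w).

Σm(0, 3, 5, 6, 10, 11, 14, 15) = (NOT x AND NOT z AND NOT y AND NOT w) OR (NOT x AND NOT z AND y AND w) OR (NOT x AND z AND NOT y AND w) OR (NOT x AND z AND y AND NOT w) OR (x AND NOT z AND y AND NOT w) OR (x AND NOT z AND y AND w) OR (x AND z AND y AND NOT w) OR (x AND z AND y AND w)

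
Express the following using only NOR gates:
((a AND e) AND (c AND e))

((((a NOR a) NOR (e NOR e)) NOR ((a NOR a) NOR (e NOR e))) NOR (((c NOR c) NOR (e NOR e)) NOR ((c NOR c) NOR (e NOR e))))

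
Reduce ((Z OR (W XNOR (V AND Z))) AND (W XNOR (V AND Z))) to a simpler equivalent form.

By absorption (E AND (E OR v) = E):
= (W XNOR (V AND Z))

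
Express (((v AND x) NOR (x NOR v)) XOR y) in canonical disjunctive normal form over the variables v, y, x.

(NOT v AND NOT y AND x) OR (NOT v AND y AND NOT x) OR (v AND NOT y AND NOT x) OR (v AND y AND x)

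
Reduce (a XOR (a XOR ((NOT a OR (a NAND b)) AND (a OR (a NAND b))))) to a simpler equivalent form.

By XOR self-cancellation ((E XOR v) XOR v = E) then distribution ((E OR v) AND (E OR NOT v) = E):
= (a NAND b)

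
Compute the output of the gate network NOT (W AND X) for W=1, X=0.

Substituting: NOT (1 AND 0)
= 1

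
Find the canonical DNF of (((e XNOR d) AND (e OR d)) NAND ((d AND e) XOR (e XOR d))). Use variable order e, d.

(NOT e AND NOT d) OR (NOT e AND d) OR (e AND NOT d)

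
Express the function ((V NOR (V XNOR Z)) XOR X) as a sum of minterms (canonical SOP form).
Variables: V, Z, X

Σm(1, 2, 5, 7) = (NOT V AND NOT Z AND X) OR (NOT V AND Z AND NOT X) OR (V AND NOT Z AND X) OR (V AND Z AND X)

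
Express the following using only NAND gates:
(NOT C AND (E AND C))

(((C NAND C) NAND ((E NAND C) NAND (E NAND C))) NAND ((C NAND C) NAND ((E NAND C) NAND (E NAND C))))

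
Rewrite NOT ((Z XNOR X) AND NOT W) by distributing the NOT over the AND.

NOT (Z XNOR X) OR W
De Morgan's: NOT(AND of terms) = OR of negations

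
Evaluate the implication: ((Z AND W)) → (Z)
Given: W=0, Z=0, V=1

Antecedent ((Z AND W)) = 0; consequent (Z) = 0.
0 → 0 = 1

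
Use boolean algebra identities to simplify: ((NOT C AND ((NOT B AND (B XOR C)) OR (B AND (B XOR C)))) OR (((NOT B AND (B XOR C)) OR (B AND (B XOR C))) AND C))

By distribution ((E AND v) OR (E AND NOT v) = E) then distribution ((E AND v) OR (E AND NOT v) = E):
= (B XOR C)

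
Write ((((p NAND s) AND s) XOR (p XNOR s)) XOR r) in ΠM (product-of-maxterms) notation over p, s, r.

ΠM(1, 3, 4, 7) = (p OR s OR NOT r) AND (p OR NOT s OR NOT r) AND (NOT p OR s OR r) AND (NOT p OR NOT s OR NOT r)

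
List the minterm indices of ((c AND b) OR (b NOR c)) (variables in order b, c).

Σm(0, 3) = (NOT b AND NOT c) OR (b AND c)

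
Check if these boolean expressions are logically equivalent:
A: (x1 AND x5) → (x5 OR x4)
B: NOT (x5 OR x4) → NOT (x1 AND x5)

Yes, Contrapositive is always equivalent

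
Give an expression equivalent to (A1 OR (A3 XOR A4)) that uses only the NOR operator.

((A1 NOR ((((A3 NOR A4) NOR (A3 NOR A4)) NOR ((A3 NOR A4) NOR (A3 NOR A4))) NOR ((((A3 NOR A3) NOR (A4 NOR A4)) NOR ((A3 NOR A3) NOR (A4 NOR A4))) NOR (((A3 NOR A3) NOR (A4 NOR A4)) NOR ((A3 NOR A3) NOR (A4 NOR A4)))))) NOR (A1 NOR ((((A3 NOR A4) NOR (A3 NOR A4)) NOR ((A3 NOR A4) NOR (A3 NOR A4))) NOR ((((A3 NOR A3) NOR (A4 NOR A4)) NOR ((A3 NOR A3) NOR (A4 NOR A4))) NOR (((A3 NOR A3) NOR (A4 NOR A4)) NOR ((A3 NOR A3) NOR (A4 NOR A4)))))))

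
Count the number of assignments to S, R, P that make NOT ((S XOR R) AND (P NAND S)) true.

Satisfying assignments: (0,0,0), (0,0,1), (1,0,1), (1,1,0), (1,1,1)
Count: 5 out of 8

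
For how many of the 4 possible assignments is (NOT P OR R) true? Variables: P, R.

Satisfying assignments: (0,0), (0,1), (1,1)
Count: 3 out of 4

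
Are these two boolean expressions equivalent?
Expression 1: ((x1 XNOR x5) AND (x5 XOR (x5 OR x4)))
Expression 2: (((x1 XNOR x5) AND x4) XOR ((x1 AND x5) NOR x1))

No. Counterexample: with x5=0, x1=0, x4=0, Expression 1 = 0 but Expression 2 = 1.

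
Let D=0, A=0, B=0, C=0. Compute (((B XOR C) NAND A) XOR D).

Substituting: (((0 XOR 0) NAND 0) XOR 0)
= 1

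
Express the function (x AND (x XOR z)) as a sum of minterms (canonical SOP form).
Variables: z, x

Σm(1) = (NOT z AND x)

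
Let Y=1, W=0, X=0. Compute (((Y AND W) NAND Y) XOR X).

Substituting: (((1 AND 0) NAND 1) XOR 0)
= 1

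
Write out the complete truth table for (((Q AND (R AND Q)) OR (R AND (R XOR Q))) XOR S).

R | Q | S | Output
------------------
0 | 0 | 0 | 0
0 | 0 | 1 | 1
0 | 1 | 0 | 0
0 | 1 | 1 | 1
1 | 0 | 0 | 1
1 | 0 | 1 | 0
1 | 1 | 0 | 1
1 | 1 | 1 | 0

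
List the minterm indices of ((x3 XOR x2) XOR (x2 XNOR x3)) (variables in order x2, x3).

Σm(0, 1, 2, 3) = (NOT x2 AND NOT x3) OR (NOT x2 AND x3) OR (x2 AND NOT x3) OR (x2 AND x3)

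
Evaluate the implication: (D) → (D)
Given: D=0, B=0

Antecedent (D) = 0; consequent (D) = 0.
0 → 0 = 1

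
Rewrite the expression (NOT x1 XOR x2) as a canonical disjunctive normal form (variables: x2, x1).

(NOT x2 AND NOT x1) OR (x2 AND x1)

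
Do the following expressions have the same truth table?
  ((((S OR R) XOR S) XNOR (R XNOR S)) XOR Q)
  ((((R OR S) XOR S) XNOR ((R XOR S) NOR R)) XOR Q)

No. Counterexample: with R=1, S=1, Q=0, Expression 1 = 0 but Expression 2 = 1.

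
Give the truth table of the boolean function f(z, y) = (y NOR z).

z | y | Output
--------------
0 | 0 | 1
0 | 1 | 0
1 | 0 | 0
1 | 1 | 0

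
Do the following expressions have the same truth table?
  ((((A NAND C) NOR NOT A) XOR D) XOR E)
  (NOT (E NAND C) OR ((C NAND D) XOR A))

No. Counterexample: with A=0, D=0, E=0, C=0, Expression 1 = 0 but Expression 2 = 1.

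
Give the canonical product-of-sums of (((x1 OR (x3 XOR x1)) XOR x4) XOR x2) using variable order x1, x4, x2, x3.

ΠM(0, 3, 5, 6, 10, 11, 12, 13) = (x1 OR x4 OR x2 OR x3) AND (x1 OR x4 OR NOT x2 OR NOT x3) AND (x1 OR NOT x4 OR x2 OR NOT x3) AND (x1 OR NOT x4 OR NOT x2 OR x3) AND (NOT x1 OR x4 OR NOT x2 OR x3) AND (NOT x1 OR x4 OR NOT x2 OR NOT x3) AND (NOT x1 OR NOT x4 OR x2 OR x3) AND (NOT x1 OR NOT x4 OR x2 OR NOT x3)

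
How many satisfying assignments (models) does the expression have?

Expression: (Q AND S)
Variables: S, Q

Satisfying assignments: (1,1)
Count: 1 out of 4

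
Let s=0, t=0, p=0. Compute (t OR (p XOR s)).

Substituting: (0 OR (0 XOR 0))
= 0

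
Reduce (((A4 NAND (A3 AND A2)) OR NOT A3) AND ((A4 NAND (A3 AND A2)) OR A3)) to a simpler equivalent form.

By distribution ((E OR v) AND (E OR NOT v) = E):
= (A4 NAND (A3 AND A2))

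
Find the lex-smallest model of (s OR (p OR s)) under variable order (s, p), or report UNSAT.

s=0, p=1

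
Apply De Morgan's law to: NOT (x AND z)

NOT x OR NOT z
De Morgan's: NOT(AND of terms) = OR of negations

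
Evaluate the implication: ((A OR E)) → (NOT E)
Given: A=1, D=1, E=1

Antecedent ((A OR E)) = 1; consequent (NOT E) = 0.
1 → 0 = 0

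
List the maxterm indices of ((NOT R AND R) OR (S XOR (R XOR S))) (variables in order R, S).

ΠM(0, 1) = (R OR S) AND (R OR NOT S)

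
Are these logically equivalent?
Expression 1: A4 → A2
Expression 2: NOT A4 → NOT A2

No, Inverse is not equivalent to original (counterexample: A2=0, A4=1, A3=0)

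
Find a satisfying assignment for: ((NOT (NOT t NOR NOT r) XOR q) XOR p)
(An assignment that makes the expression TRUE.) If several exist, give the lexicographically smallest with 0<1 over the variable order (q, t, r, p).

q=0, t=0, r=0, p=0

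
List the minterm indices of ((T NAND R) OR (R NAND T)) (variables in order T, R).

Σm(0, 1, 2) = (NOT T AND NOT R) OR (NOT T AND R) OR (T AND NOT R)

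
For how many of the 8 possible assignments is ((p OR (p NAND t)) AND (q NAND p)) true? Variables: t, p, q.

Satisfying assignments: (0,0,0), (0,0,1), (0,1,0), (1,0,0), (1,0,1), (1,1,0)
Count: 6 out of 8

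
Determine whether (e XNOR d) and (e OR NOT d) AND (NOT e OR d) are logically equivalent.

Yes, they are equivalent — the two output columns agree on all 4 assignments:
e | d | Expression 1 | Expression 2
-----------------------------------
0 | 0 | 1 | 1
0 | 1 | 0 | 0
1 | 0 | 0 | 0
1 | 1 | 1 | 1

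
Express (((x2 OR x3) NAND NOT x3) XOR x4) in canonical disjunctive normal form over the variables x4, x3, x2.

(NOT x4 AND NOT x3 AND NOT x2) OR (NOT x4 AND x3 AND NOT x2) OR (NOT x4 AND x3 AND x2) OR (x4 AND NOT x3 AND x2)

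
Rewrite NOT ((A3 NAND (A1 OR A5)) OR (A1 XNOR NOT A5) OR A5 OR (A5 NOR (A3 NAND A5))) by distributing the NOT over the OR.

NOT (A3 NAND (A1 OR A5)) AND NOT (A1 XNOR NOT A5) AND NOT A5 AND NOT (A5 NOR (A3 NAND A5))
De Morgan's: NOT(OR of terms) = AND of negations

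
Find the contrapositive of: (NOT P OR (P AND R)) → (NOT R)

Contrapositive: R → NOT (NOT P OR (P AND R))
Note: A statement and its contrapositive are logically equivalent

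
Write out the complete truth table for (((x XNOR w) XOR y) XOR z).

x | w | y | z | Output
----------------------
0 | 0 | 0 | 0 | 1
0 | 0 | 0 | 1 | 0
0 | 0 | 1 | 0 | 0
0 | 0 | 1 | 1 | 1
0 | 1 | 0 | 0 | 0
0 | 1 | 0 | 1 | 1
0 | 1 | 1 | 0 | 1
0 | 1 | 1 | 1 | 0
1 | 0 | 0 | 0 | 0
1 | 0 | 0 | 1 | 1
1 | 0 | 1 | 0 | 1
1 | 0 | 1 | 1 | 0
1 | 1 | 0 | 0 | 1
1 | 1 | 0 | 1 | 0
1 | 1 | 1 | 0 | 0
1 | 1 | 1 | 1 | 1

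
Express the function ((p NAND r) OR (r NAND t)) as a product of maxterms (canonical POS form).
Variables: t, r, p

ΠM(7) = (NOT t OR NOT r OR NOT p)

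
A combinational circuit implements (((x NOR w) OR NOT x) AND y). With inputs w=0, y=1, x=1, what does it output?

Substituting: (((1 NOR 0) OR NOT 1) AND 1)
= 0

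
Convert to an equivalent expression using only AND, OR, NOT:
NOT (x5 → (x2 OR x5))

x5 AND NOT (x2 OR x5)
(Negated implication: NOT(A → B) = A AND NOT B)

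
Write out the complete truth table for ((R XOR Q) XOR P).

Q | R | P | Output
------------------
0 | 0 | 0 | 0
0 | 0 | 1 | 1
0 | 1 | 0 | 1
0 | 1 | 1 | 0
1 | 0 | 0 | 1
1 | 0 | 1 | 0
1 | 1 | 0 | 0
1 | 1 | 1 | 1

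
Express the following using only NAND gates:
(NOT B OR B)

(((B NAND B) NAND (B NAND B)) NAND (B NAND B))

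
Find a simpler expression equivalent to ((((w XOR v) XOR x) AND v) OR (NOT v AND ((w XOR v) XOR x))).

By distribution ((E AND v) OR (E AND NOT v) = E):
= ((w XOR v) XOR x)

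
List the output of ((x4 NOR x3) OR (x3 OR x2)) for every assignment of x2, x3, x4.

x2 | x3 | x4 | Output
---------------------
0 | 0 | 0 | 1
0 | 0 | 1 | 0
0 | 1 | 0 | 1
0 | 1 | 1 | 1
1 | 0 | 0 | 1
1 | 0 | 1 | 1
1 | 1 | 0 | 1
1 | 1 | 1 | 1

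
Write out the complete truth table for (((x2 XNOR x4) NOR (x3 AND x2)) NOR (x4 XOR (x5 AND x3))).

x5 | x2 | x3 | x4 | Output
--------------------------
0 | 0 | 0 | 0 | 1
0 | 0 | 0 | 1 | 0
0 | 0 | 1 | 0 | 1
0 | 0 | 1 | 1 | 0
0 | 1 | 0 | 0 | 0
0 | 1 | 0 | 1 | 0
0 | 1 | 1 | 0 | 1
0 | 1 | 1 | 1 | 0
1 | 0 | 0 | 0 | 1
1 | 0 | 0 | 1 | 0
1 | 0 | 1 | 0 | 0
1 | 0 | 1 | 1 | 0
1 | 1 | 0 | 0 | 0
1 | 1 | 0 | 1 | 0
1 | 1 | 1 | 0 | 0
1 | 1 | 1 | 1 | 1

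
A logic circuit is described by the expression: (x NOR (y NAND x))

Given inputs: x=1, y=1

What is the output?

Substituting: (1 NOR (1 NAND 1))
= 0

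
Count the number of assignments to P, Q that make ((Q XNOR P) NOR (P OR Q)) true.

No assignment satisfies the expression.
Count: 0 out of 4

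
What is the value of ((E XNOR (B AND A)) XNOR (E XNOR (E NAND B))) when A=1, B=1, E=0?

Substituting: ((0 XNOR (1 AND 1)) XNOR (0 XNOR (0 NAND 1)))
= 1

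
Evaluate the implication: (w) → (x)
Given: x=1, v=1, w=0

Antecedent (w) = 0; consequent (x) = 1.
0 → 1 = 1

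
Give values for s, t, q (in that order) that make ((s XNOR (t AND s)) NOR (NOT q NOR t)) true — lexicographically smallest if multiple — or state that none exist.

s=1, t=0, q=0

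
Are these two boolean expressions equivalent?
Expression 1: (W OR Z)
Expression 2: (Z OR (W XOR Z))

Yes, they are equivalent — the two output columns agree on all 4 assignments:
W | Z | Expression 1 | Expression 2
-----------------------------------
0 | 0 | 0 | 0
0 | 1 | 1 | 1
1 | 0 | 1 | 1
1 | 1 | 1 | 1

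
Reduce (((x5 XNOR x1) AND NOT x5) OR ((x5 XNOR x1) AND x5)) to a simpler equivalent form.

By distribution ((E AND v) OR (E AND NOT v) = E):
= (x5 XNOR x1)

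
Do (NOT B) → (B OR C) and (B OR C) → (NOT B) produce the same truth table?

No, Converse is not equivalent to original (counterexample: B=0, A=0, C=0)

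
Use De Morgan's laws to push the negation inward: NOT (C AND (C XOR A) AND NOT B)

NOT C OR NOT (C XOR A) OR B
De Morgan's: NOT(AND of terms) = OR of negations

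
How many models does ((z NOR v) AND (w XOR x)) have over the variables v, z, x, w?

Satisfying assignments: (0,0,0,1), (0,0,1,0)
Count: 2 out of 16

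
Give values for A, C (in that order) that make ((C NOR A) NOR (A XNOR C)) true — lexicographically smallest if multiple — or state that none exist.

A=0, C=1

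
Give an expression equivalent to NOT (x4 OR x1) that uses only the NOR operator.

(((x4 NOR x1) NOR (x4 NOR x1)) NOR ((x4 NOR x1) NOR (x4 NOR x1)))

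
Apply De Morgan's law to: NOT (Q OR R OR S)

NOT Q AND NOT R AND NOT S
De Morgan's: NOT(OR of terms) = AND of negations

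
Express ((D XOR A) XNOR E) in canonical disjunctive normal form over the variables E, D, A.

(NOT E AND NOT D AND NOT A) OR (NOT E AND D AND A) OR (E AND NOT D AND A) OR (E AND D AND NOT A)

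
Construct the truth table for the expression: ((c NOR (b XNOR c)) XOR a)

a | b | c | Output
------------------
0 | 0 | 0 | 0
0 | 0 | 1 | 0
0 | 1 | 0 | 1
0 | 1 | 1 | 0
1 | 0 | 0 | 1
1 | 0 | 1 | 1
1 | 1 | 0 | 0
1 | 1 | 1 | 1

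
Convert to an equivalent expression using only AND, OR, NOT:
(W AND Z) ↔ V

((W AND Z) AND V) OR (NOT (W AND Z) AND NOT V)
(Biconditional = both true or both false)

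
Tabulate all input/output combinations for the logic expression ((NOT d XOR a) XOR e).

d | a | e | Output
------------------
0 | 0 | 0 | 1
0 | 0 | 1 | 0
0 | 1 | 0 | 0
0 | 1 | 1 | 1
1 | 0 | 0 | 0
1 | 0 | 1 | 1
1 | 1 | 0 | 1
1 | 1 | 1 | 0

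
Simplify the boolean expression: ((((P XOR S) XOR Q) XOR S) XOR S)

By XOR self-cancellation ((E XOR v) XOR v = E):
= ((P XOR S) XOR Q)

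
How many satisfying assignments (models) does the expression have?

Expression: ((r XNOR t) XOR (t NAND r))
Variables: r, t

Satisfying assignments: (0,1), (1,0), (1,1)
Count: 3 out of 4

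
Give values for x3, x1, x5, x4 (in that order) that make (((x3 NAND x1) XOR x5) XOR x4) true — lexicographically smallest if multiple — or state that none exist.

x3=0, x1=0, x5=0, x4=0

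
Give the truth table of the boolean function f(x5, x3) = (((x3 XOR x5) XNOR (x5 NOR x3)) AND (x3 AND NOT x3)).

x5 | x3 | Output
----------------
0 | 0 | 0
0 | 1 | 0
1 | 0 | 0
1 | 1 | 0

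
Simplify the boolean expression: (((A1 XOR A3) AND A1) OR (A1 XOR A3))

By absorption (E OR (E AND v) = E):
= (A1 XOR A3)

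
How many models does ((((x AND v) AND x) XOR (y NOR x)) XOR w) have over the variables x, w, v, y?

Satisfying assignments: (0,0,0,0), (0,0,1,0), (0,1,0,1), (0,1,1,1), (1,0,1,0), (1,0,1,1), (1,1,0,0), (1,1,0,1)
Count: 8 out of 16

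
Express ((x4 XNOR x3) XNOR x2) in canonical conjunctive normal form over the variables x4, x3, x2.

(x4 OR x3 OR x2) AND (x4 OR NOT x3 OR NOT x2) AND (NOT x4 OR x3 OR NOT x2) AND (NOT x4 OR NOT x3 OR x2)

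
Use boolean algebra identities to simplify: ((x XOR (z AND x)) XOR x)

By XOR self-cancellation ((E XOR v) XOR v = E):
= (z AND x)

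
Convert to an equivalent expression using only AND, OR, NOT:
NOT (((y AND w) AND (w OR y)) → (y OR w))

((y AND w) AND (w OR y)) AND NOT (y OR w)
(Negated implication: NOT(A → B) = A AND NOT B)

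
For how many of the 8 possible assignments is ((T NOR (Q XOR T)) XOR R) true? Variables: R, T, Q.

Satisfying assignments: (0,0,0), (1,0,1), (1,1,0), (1,1,1)
Count: 4 out of 8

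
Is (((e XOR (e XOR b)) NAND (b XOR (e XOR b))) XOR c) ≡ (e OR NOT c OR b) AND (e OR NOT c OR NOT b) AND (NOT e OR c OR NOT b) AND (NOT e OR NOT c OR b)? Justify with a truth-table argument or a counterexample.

Yes, they are equivalent — the two output columns agree on all 8 assignments:
e | c | b | Expression 1 | Expression 2
---------------------------------------
0 | 0 | 0 | 1 | 1
0 | 0 | 1 | 1 | 1
0 | 1 | 0 | 0 | 0
0 | 1 | 1 | 0 | 0
1 | 0 | 0 | 1 | 1
1 | 0 | 1 | 0 | 0
1 | 1 | 0 | 0 | 0
1 | 1 | 1 | 1 | 1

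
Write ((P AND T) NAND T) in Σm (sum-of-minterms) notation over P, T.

Σm(0, 1, 2) = (NOT P AND NOT T) OR (NOT P AND T) OR (P AND NOT T)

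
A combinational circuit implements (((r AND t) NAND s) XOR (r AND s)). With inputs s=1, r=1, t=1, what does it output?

Substituting: (((1 AND 1) NAND 1) XOR (1 AND 1))
= 1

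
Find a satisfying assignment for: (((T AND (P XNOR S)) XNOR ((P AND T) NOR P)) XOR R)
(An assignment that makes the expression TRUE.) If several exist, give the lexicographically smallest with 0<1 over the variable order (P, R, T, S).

P=0, R=0, T=1, S=0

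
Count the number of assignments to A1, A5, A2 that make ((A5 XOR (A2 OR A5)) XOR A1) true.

Satisfying assignments: (0,0,1), (1,0,0), (1,1,0), (1,1,1)
Count: 4 out of 8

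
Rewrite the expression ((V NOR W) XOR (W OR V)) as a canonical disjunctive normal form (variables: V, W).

(NOT V AND NOT W) OR (NOT V AND W) OR (V AND NOT W) OR (V AND W)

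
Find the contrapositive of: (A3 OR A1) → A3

Contrapositive: NOT A3 → NOT (A3 OR A1)
Note: A statement and its contrapositive are logically equivalent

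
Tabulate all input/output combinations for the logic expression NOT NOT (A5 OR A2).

A2 | A5 | Output
----------------
0 | 0 | 0
0 | 1 | 1
1 | 0 | 1
1 | 1 | 1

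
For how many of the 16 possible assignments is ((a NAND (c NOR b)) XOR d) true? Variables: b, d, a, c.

Satisfying assignments: (0,0,0,0), (0,0,0,1), (0,0,1,1), (0,1,1,0), (1,0,0,0), (1,0,0,1), (1,0,1,0), (1,0,1,1)
Count: 8 out of 16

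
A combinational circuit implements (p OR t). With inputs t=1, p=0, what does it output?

Substituting: (0 OR 1)
= 1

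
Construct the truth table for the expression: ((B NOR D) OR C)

C | D | B | Output
------------------
0 | 0 | 0 | 1
0 | 0 | 1 | 0
0 | 1 | 0 | 0
0 | 1 | 1 | 0
1 | 0 | 0 | 1
1 | 0 | 1 | 1
1 | 1 | 0 | 1
1 | 1 | 1 | 1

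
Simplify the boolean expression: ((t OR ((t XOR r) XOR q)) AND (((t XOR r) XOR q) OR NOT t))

By distribution ((E OR v) AND (E OR NOT v) = E):
= ((t XOR r) XOR q)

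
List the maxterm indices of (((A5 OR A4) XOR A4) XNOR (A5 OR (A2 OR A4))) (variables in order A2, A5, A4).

ΠM(1, 3, 4, 5, 7) = (A2 OR A5 OR NOT A4) AND (A2 OR NOT A5 OR NOT A4) AND (NOT A2 OR A5 OR A4) AND (NOT A2 OR A5 OR NOT A4) AND (NOT A2 OR NOT A5 OR NOT A4)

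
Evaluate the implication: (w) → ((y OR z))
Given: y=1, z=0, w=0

Antecedent (w) = 0; consequent ((y OR z)) = 1.
0 → 1 = 1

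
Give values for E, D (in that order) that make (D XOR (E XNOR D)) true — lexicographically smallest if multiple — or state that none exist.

E=0, D=0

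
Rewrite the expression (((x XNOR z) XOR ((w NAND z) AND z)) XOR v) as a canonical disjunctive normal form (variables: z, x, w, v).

(NOT z AND NOT x AND NOT w AND NOT v) OR (NOT z AND NOT x AND w AND NOT v) OR (NOT z AND x AND NOT w AND v) OR (NOT z AND x AND w AND v) OR (z AND NOT x AND NOT w AND NOT v) OR (z AND NOT x AND w AND v) OR (z AND x AND NOT w AND v) OR (z AND x AND w AND NOT v)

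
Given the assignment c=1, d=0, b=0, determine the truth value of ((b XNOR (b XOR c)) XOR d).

Substituting: ((0 XNOR (0 XOR 1)) XOR 0)
= 0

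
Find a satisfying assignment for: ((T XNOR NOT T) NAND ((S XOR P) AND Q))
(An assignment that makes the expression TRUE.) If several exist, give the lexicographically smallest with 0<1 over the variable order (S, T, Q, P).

S=0, T=0, Q=0, P=0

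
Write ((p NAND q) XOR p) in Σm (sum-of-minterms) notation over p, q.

Σm(0, 1, 3) = (NOT p AND NOT q) OR (NOT p AND q) OR (p AND q)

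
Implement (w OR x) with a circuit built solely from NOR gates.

((w NOR x) NOR (w NOR x))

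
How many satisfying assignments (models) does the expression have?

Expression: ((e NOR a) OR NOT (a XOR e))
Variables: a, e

Satisfying assignments: (0,0), (1,1)
Count: 2 out of 4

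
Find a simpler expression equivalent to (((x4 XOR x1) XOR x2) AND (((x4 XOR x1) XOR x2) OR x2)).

By absorption (E AND (E OR v) = E):
= ((x4 XOR x1) XOR x2)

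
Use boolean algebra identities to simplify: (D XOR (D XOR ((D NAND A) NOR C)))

By XOR self-cancellation ((E XOR v) XOR v = E):
= ((D NAND A) NOR C)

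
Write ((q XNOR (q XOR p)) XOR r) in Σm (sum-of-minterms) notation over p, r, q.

Σm(0, 1, 6, 7) = (NOT p AND NOT r AND NOT q) OR (NOT p AND NOT r AND q) OR (p AND r AND NOT q) OR (p AND r AND q)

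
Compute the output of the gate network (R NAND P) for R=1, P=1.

Substituting: (1 NAND 1)
= 0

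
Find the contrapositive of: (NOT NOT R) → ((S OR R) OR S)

Contrapositive: NOT ((S OR R) OR S) → NOT R
Note: A statement and its contrapositive are logically equivalent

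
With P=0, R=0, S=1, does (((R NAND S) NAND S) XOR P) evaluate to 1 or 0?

Substituting: (((0 NAND 1) NAND 1) XOR 0)
= 0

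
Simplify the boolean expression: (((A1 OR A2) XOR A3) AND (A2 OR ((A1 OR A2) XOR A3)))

By absorption (E AND (E OR v) = E):
= ((A1 OR A2) XOR A3)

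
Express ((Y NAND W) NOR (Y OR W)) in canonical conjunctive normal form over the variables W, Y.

(W OR Y) AND (W OR NOT Y) AND (NOT W OR Y) AND (NOT W OR NOT Y)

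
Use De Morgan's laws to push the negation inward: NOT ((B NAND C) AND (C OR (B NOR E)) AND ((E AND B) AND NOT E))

NOT (B NAND C) OR NOT (C OR (B NOR E)) OR NOT ((E AND B) AND NOT E)
De Morgan's: NOT(AND of terms) = OR of negations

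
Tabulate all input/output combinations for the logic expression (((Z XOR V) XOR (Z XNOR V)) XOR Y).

Y | Z | V | Output
------------------
0 | 0 | 0 | 1
0 | 0 | 1 | 1
0 | 1 | 0 | 1
0 | 1 | 1 | 1
1 | 0 | 0 | 0
1 | 0 | 1 | 0
1 | 1 | 0 | 0
1 | 1 | 1 | 0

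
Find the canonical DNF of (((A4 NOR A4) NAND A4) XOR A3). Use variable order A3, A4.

(NOT A3 AND NOT A4) OR (NOT A3 AND A4)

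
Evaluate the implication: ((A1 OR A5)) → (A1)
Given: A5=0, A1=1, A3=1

Antecedent ((A1 OR A5)) = 1; consequent (A1) = 1.
1 → 1 = 1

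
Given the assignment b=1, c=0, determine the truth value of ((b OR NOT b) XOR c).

Substituting: ((1 OR NOT 1) XOR 0)
= 1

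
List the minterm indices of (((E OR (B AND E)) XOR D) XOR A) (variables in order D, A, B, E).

Σm(1, 3, 4, 6, 8, 10, 13, 15) = (NOT D AND NOT A AND NOT B AND E) OR (NOT D AND NOT A AND B AND E) OR (NOT D AND A AND NOT B AND NOT E) OR (NOT D AND A AND B AND NOT E) OR (D AND NOT A AND NOT B AND NOT E) OR (D AND NOT A AND B AND NOT E) OR (D AND A AND NOT B AND E) OR (D AND A AND B AND E)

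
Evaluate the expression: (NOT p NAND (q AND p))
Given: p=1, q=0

Substituting: (NOT 1 NAND (0 AND 1))
= 1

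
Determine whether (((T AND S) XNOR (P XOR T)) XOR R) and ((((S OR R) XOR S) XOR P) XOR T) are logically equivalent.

No. Counterexample: with R=0, P=0, S=0, T=0, Expression 1 = 1 but Expression 2 = 0.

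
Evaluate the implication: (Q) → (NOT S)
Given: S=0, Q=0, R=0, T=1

Antecedent (Q) = 0; consequent (NOT S) = 1.
0 → 1 = 1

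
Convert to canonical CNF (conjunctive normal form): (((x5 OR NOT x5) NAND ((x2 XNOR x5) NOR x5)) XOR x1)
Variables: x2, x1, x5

(x2 OR NOT x1 OR x5) AND (x2 OR NOT x1 OR NOT x5) AND (NOT x2 OR x1 OR x5) AND (NOT x2 OR NOT x1 OR NOT x5)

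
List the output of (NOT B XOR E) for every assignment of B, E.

B | E | Output
--------------
0 | 0 | 1
0 | 1 | 0
1 | 0 | 0
1 | 1 | 1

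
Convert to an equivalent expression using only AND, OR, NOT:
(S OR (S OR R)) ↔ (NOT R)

((S OR (S OR R)) AND (NOT R)) OR (NOT (S OR (S OR R)) AND R)
(Biconditional = both true or both false)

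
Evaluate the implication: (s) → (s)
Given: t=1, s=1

Antecedent (s) = 1; consequent (s) = 1.
1 → 1 = 1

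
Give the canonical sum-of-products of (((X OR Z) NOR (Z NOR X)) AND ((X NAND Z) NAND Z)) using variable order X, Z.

Σm() = FALSE (no minterms)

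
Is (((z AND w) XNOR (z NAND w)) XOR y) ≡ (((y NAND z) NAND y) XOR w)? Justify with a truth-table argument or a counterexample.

No. Counterexample: with z=0, y=0, w=0, Expression 1 = 0 but Expression 2 = 1.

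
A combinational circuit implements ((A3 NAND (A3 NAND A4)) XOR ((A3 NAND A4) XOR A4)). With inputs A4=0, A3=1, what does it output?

Substituting: ((1 NAND (1 NAND 0)) XOR ((1 NAND 0) XOR 0))
= 1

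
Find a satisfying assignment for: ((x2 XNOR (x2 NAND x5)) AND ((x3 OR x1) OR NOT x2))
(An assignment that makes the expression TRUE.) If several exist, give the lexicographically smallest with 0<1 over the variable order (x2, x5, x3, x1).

x2=1, x5=0, x3=0, x1=1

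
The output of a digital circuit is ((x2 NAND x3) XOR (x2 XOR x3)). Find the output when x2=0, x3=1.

Substituting: ((0 NAND 1) XOR (0 XOR 1))
= 0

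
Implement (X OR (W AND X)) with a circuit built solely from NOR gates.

((X NOR ((W NOR W) NOR (X NOR X))) NOR (X NOR ((W NOR W) NOR (X NOR X))))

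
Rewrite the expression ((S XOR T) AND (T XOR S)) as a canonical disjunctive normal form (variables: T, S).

(NOT T AND S) OR (T AND NOT S)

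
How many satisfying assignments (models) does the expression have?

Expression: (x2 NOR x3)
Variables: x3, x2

Satisfying assignments: (0,0)
Count: 1 out of 4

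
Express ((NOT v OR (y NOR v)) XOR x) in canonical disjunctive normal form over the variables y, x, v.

(NOT y AND NOT x AND NOT v) OR (NOT y AND x AND v) OR (y AND NOT x AND NOT v) OR (y AND x AND v)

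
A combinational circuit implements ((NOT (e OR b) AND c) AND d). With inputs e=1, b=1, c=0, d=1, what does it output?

Substituting: ((NOT (1 OR 1) AND 0) AND 1)
= 0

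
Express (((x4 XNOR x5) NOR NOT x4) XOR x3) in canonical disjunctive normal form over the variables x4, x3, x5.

(NOT x4 AND x3 AND NOT x5) OR (NOT x4 AND x3 AND x5) OR (x4 AND NOT x3 AND NOT x5) OR (x4 AND x3 AND x5)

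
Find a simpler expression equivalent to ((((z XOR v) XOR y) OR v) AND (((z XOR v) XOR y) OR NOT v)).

By distribution ((E OR v) AND (E OR NOT v) = E):
= ((z XOR v) XOR y)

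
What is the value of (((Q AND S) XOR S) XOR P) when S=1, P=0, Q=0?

Substituting: (((0 AND 1) XOR 1) XOR 0)
= 1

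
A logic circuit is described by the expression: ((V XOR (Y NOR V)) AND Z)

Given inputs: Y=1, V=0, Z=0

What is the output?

Substituting: ((0 XOR (1 NOR 0)) AND 0)
= 0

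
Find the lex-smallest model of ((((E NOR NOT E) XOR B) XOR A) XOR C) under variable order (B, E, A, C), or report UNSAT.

B=0, E=0, A=0, C=1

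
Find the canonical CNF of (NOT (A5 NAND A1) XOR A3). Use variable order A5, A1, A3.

(A5 OR A1 OR A3) AND (A5 OR NOT A1 OR A3) AND (NOT A5 OR A1 OR A3) AND (NOT A5 OR NOT A1 OR NOT A3)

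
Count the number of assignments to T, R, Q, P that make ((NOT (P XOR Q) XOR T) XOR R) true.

Satisfying assignments: (0,0,0,0), (0,0,1,1), (0,1,0,1), (0,1,1,0), (1,0,0,1), (1,0,1,0), (1,1,0,0), (1,1,1,1)
Count: 8 out of 16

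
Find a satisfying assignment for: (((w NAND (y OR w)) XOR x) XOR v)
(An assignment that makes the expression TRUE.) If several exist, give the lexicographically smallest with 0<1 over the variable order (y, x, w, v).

y=0, x=0, w=0, v=0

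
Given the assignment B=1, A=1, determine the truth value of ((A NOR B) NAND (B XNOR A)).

Substituting: ((1 NOR 1) NAND (1 XNOR 1))
= 1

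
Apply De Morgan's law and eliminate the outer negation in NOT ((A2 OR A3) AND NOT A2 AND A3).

NOT (A2 OR A3) OR A2 OR NOT A3
De Morgan's: NOT(AND of terms) = OR of negations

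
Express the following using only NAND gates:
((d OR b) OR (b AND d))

((((d NAND d) NAND (b NAND b)) NAND ((d NAND d) NAND (b NAND b))) NAND (((b NAND d) NAND (b NAND d)) NAND ((b NAND d) NAND (b NAND d))))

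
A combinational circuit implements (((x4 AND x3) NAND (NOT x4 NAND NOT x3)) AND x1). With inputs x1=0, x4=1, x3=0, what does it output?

Substituting: (((1 AND 0) NAND (NOT 1 NAND NOT 0)) AND 0)
= 0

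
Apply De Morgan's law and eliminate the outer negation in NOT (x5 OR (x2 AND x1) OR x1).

NOT x5 AND NOT (x2 AND x1) AND NOT x1
De Morgan's: NOT(OR of terms) = AND of negations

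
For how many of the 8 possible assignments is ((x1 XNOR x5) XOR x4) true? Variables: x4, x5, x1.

Satisfying assignments: (0,0,0), (0,1,1), (1,0,1), (1,1,0)
Count: 4 out of 8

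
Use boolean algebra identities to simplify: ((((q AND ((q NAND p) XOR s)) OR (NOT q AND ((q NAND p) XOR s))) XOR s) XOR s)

By XOR self-cancellation ((E XOR v) XOR v = E) then distribution ((E AND v) OR (E AND NOT v) = E):
= ((q NAND p) XOR s)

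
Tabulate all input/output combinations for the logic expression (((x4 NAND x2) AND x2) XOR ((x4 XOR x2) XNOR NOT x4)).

x4 | x2 | Output
----------------
0 | 0 | 0
0 | 1 | 0
1 | 0 | 0
1 | 1 | 1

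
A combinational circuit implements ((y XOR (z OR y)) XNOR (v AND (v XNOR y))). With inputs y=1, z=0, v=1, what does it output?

Substituting: ((1 XOR (0 OR 1)) XNOR (1 AND (1 XNOR 1)))
= 0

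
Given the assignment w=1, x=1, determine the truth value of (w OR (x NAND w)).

Substituting: (1 OR (1 NAND 1))
= 1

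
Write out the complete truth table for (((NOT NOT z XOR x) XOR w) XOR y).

x | w | z | y | Output
----------------------
0 | 0 | 0 | 0 | 0
0 | 0 | 0 | 1 | 1
0 | 0 | 1 | 0 | 1
0 | 0 | 1 | 1 | 0
0 | 1 | 0 | 0 | 1
0 | 1 | 0 | 1 | 0
0 | 1 | 1 | 0 | 0
0 | 1 | 1 | 1 | 1
1 | 0 | 0 | 0 | 1
1 | 0 | 0 | 1 | 0
1 | 0 | 1 | 0 | 0
1 | 0 | 1 | 1 | 1
1 | 1 | 0 | 0 | 0
1 | 1 | 0 | 1 | 1
1 | 1 | 1 | 0 | 1
1 | 1 | 1 | 1 | 0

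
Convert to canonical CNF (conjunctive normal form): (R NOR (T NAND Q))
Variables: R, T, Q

(R OR T OR Q) AND (R OR T OR NOT Q) AND (R OR NOT T OR Q) AND (NOT R OR T OR Q) AND (NOT R OR T OR NOT Q) AND (NOT R OR NOT T OR Q) AND (NOT R OR NOT T OR NOT Q)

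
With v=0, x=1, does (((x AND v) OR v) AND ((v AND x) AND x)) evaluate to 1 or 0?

Substituting: (((1 AND 0) OR 0) AND ((0 AND 1) AND 1))
= 0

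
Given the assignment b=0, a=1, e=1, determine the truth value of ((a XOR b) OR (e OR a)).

Substituting: ((1 XOR 0) OR (1 OR 1))
= 1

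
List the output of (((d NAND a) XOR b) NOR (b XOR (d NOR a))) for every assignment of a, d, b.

a | d | b | Output
------------------
0 | 0 | 0 | 0
0 | 0 | 1 | 1
0 | 1 | 0 | 0
0 | 1 | 1 | 0
1 | 0 | 0 | 0
1 | 0 | 1 | 0
1 | 1 | 0 | 1
1 | 1 | 1 | 0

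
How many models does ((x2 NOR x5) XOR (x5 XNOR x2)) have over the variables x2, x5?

Satisfying assignments: (1,1)
Count: 1 out of 4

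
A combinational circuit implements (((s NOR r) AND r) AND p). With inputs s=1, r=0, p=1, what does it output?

Substituting: (((1 NOR 0) AND 0) AND 1)
= 0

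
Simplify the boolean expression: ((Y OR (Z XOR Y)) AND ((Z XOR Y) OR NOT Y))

By distribution ((E OR v) AND (E OR NOT v) = E):
= (Z XOR Y)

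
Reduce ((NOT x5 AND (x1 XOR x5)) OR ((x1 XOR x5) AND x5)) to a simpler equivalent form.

By distribution ((E AND v) OR (E AND NOT v) = E):
= (x1 XOR x5)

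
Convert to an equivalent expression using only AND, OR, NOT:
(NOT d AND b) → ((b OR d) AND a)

NOT (NOT d AND b) OR ((b OR d) AND a)
(Implication elimination: A → B = NOT A OR B)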